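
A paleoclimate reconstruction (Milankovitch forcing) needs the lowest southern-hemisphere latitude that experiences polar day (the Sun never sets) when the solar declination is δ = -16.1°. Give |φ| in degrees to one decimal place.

Polar day requires cos H₀ = −tan φ tan δ ≤ −1, i.e. tan φ tan δ ≥ 1.
The boundary is |tan φ| · |tan δ| = 1, so |φ| = 90° − |δ| = 90° − 16.1° = 73.9° in the southern hemisphere.

|φ| = 73.9°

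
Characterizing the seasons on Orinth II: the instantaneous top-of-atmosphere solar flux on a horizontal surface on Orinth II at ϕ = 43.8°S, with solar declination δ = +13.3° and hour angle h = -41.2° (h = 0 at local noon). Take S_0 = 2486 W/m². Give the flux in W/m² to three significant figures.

cos θ_z = sin ϕ sin δ + cos ϕ cos δ cos h = -0.159227 + 0.528498 = 0.369271.
Flux = S_0 · cos θ_z = 2486 × 0.369271 = 918.0 W/m².

918 W/m²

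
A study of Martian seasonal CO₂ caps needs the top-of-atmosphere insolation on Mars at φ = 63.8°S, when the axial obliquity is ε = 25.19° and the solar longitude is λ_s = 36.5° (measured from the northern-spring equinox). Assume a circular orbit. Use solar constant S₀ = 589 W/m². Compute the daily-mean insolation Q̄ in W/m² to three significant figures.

Solar declination: sin δ = sin ε · sin λ_s = sin 25.19° × sin 36.5° = 0.25317, so δ = +14.665°.
cos H₀ = −tan(-63.8°) tan(+14.665°) = 0.5318, H₀ = 1.0100 rad.
Bracket: H₀ sin φ sin δ + cos φ cos δ sin H₀ = 1.0100×-0.89726×0.25317 + 0.44151×0.96742×0.84685 = -0.229431 + 0.361711 = 0.132280.
Q̄ = (S₀/π) × [bracket] = (589/π) × 0.132280 = 24.80 W/m².

Q̄ ≈ 24.8 W/m²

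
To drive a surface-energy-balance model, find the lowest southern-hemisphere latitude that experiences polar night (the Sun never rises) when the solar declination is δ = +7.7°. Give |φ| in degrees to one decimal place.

|φ| = 82.3°

Polar night requires cos H₀ = −tan φ tan δ ≥ 1, i.e. tan φ tan δ ≤ −1.
The boundary is |tan φ| · |tan δ| = 1, so |φ| = 90° − |δ| = 90° − 7.7° = 82.3° in the southern hemisphere.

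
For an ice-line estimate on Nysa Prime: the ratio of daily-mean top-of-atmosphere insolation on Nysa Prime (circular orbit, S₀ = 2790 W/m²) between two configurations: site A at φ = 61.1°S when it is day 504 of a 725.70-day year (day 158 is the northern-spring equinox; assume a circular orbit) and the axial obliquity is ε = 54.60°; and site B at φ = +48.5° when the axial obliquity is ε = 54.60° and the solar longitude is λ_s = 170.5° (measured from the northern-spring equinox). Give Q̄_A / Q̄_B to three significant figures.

Q̄_A / Q̄_B ≈ 0.399

— Configuration A (φ=-61.1°):
Solar longitude: λ_s = 360° × (504 − 158)/725.70 = 171.641°.
sin δ = sin 54.60° × sin 171.641° = 0.11850, so δ = +6.805°.
cos H₀ = −tan(-61.1°) tan(+6.805°) = 0.2162, H₀ = 1.3529 rad.
Bracket: H₀ sin φ sin δ + cos φ cos δ sin H₀ = 1.3529×-0.87546×0.11850 + 0.48328×0.99295×0.97635 = -0.140353 + 0.468524 = 0.328171.
Q̄ = (S₀/π) × [bracket] = (2790/π) × 0.328171 = 291.44 W/m².
— Configuration B (φ=+48.5°):
Solar declination: sin δ = sin ε · sin λ_s = sin 54.60° × sin 170.5° = 0.13453, so δ = +7.732°.
cos H₀ = −tan(+48.5°) tan(+7.732°) = -0.1535, H₀ = 1.7249 rad.
Bracket: H₀ sin φ sin δ + cos φ cos δ sin H₀ = 1.7249×0.74896×0.13453 + 0.66262×0.99091×0.98815 = 0.173797 + 0.648816 = 0.822613.
Q̄ = (S₀/π) × [bracket] = (2790/π) × 0.822613 = 730.55 W/m².
Ratio Q̄_A / Q̄_B = 291.44 / 730.55 = 0.3989.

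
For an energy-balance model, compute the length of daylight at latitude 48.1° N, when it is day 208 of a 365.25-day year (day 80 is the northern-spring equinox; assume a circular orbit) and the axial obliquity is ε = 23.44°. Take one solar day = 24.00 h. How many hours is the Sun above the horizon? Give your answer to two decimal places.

14.96 h

Solar longitude: λ_s = 360° × (208 − 80)/365.25 = 126.160°.
sin δ = sin 23.44° × sin 126.160° = 0.32116, so δ = +18.733°.
cos H₀ = −tan φ · tan δ = −tan(+48.1°) × tan(+18.733°) = -0.3780, so H₀ = 1.9584 rad = 112.21°.
Daylight = 2H₀/(2π) × 24.00 h = (1.9584/π) × 24.00 = 14.96 h.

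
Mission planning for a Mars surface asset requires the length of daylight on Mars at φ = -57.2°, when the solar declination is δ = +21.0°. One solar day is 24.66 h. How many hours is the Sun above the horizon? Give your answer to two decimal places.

7.32 h

cos H₀ = −tan φ · tan δ = −tan(-57.2°) × tan(+21.000°) = 0.5956, so H₀ = 0.9327 rad = 53.44°.
Daylight = 2H₀/(2π) × 24.66 h = (0.9327/π) × 24.66 = 7.32 h.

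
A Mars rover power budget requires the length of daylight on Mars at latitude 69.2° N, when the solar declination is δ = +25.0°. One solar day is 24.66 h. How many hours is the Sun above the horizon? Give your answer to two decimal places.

24.66 h

Sunrise equation: cos H₀ = −tan φ · tan δ = -1.2276 ≤ −1, so the Sun never sets (polar day) and H₀ = π.
Daylight = 2H₀/(2π) × 24.66 h = (3.1416/π) × 24.66 = 24.66 h.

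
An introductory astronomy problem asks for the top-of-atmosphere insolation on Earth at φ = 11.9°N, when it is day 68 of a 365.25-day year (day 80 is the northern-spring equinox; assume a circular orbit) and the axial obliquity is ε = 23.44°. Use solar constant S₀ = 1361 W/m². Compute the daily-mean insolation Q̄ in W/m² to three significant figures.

Solar longitude: λ_s = 360° × (68 − 80)/365.25 = -11.828°, i.e. -11.828° + 360° = 348.172°.
sin δ = sin 23.44° × sin 348.172° = -0.08153, so δ = -4.677°.
cos H₀ = −tan(+11.9°) tan(-4.677°) = 0.0172, H₀ = 1.5536 rad.
Bracket: H₀ sin φ sin δ + cos φ cos δ sin H₀ = 1.5536×0.20620×-0.08153 + 0.97851×0.99667×0.99985 = -0.026118 + 0.975105 = 0.948987.
Q̄ = (S₀/π) × [bracket] = (1361/π) × 0.948987 = 411.1 W/m².

Q̄ ≈ 411 W/m²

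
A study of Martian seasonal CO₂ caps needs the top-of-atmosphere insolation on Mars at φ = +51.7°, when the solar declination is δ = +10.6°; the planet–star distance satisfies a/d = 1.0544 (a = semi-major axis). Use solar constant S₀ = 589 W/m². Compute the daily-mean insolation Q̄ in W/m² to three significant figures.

Q̄ ≈ 178 W/m²

cos H₀ = −tan(+51.7°) tan(+10.600°) = -0.2370, H₀ = 1.8100 rad.
Bracket: H₀ sin φ sin δ + cos φ cos δ sin H₀ = 1.8100×0.78478×0.18395 + 0.61978×0.98294×0.97152 = 0.261292 + 0.591856 = 0.853148.
Inverse-square distance factor (a/d)² = 1.0544² = 1.111759.
Q̄ = (S₀/π) × 1.111759 × [bracket] = (589/π) × 1.111759 × 0.853148 = 177.8 W/m².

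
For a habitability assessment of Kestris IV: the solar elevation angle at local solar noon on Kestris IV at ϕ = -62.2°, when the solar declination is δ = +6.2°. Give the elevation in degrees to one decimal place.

At local noon the hour angle is zero, so the zenith angle equals |ϕ − δ| = |-62.2° − (+6.200°)| = 68.400°.
Elevation = 90° − 68.400° = 21.6°.

21.6°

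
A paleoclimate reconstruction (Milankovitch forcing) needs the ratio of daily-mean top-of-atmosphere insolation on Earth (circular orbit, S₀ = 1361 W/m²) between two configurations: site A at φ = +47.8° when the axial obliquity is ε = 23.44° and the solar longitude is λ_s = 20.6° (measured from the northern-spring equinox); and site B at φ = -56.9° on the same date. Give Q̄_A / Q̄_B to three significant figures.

Q̄_A / Q̄_B ≈ 2.26

— Configuration A (φ=+47.8°):
Solar declination: sin δ = sin ε · sin λ_s = sin 23.44° × sin 20.6° = 0.13996, so δ = +8.045°.
cos H₀ = −tan(+47.8°) tan(+8.045°) = -0.1559, H₀ = 1.7273 rad.
Bracket: H₀ sin φ sin δ + cos φ cos δ sin H₀ = 1.7273×0.74080×0.13996 + 0.67172×0.99016×0.98777 = 0.179091 + 0.656976 = 0.836067.
Q̄ = (S₀/π) × [bracket] = (1361/π) × 0.836067 = 362.20 W/m².
— Configuration B (φ=-56.9°):
cos H₀ = −tan(-56.9°) tan(+8.045°) = 0.2168, H₀ = 1.3522 rad.
Bracket: H₀ sin φ sin δ + cos φ cos δ sin H₀ = 1.3522×-0.83772×0.13996 + 0.54610×0.99016×0.97621 = -0.158542 + 0.527862 = 0.369320.
Q̄ = (S₀/π) × [bracket] = (1361/π) × 0.369320 = 160.00 W/m².
Ratio Q̄_A / Q̄_B = 362.20 / 160.00 = 2.264.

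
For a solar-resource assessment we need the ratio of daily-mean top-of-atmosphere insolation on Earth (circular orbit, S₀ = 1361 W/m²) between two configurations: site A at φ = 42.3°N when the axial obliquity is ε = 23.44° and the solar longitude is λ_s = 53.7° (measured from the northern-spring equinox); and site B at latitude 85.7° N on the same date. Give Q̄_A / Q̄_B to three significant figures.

Q̄_A / Q̄_B ≈ 1.07

— Configuration A (φ=+42.3°):
Solar declination: sin δ = sin ε · sin λ_s = sin 23.44° × sin 53.7° = 0.32059, so δ = +18.699°.
cos H₀ = −tan(+42.3°) tan(+18.699°) = -0.3080, H₀ = 1.8839 rad.
Bracket: H₀ sin φ sin δ + cos φ cos δ sin H₀ = 1.8839×0.67301×0.32059 + 0.73963×0.94722×0.95140 = 0.406471 + 0.666544 = 1.073015.
Q̄ = (S₀/π) × [bracket] = (1361/π) × 1.073015 = 464.85 W/m².
— Configuration B (φ=+85.7°):
cos H₀ = −tan(+85.7°) tan(+18.699°) = -4.5013 ≤ −1 ⇒ polar day, H₀ = π.
Bracket: H₀ sin φ sin δ + cos φ cos δ sin H₀ = 3.1416×0.99719×0.32059 + 0.07498×0.94722×0.00000 = 1.004335 + 0.000000 = 1.004335.
Q̄ = (S₀/π) × [bracket] = (1361/π) × 1.004335 = 435.10 W/m².
Ratio Q̄_A / Q̄_B = 464.85 / 435.10 = 1.068.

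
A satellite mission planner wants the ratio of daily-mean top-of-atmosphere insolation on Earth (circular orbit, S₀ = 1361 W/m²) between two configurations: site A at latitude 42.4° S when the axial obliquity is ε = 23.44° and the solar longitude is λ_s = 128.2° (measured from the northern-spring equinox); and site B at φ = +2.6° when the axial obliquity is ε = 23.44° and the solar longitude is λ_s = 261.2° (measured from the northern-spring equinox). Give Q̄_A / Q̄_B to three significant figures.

— Configuration A (φ=-42.4°):
Solar declination: sin δ = sin ε · sin λ_s = sin 23.44° × sin 128.2° = 0.31260, so δ = +18.216°.
cos H₀ = −tan(-42.4°) tan(+18.216°) = 0.3005, H₀ = 1.2656 rad.
Bracket: H₀ sin φ sin δ + cos φ cos δ sin H₀ = 1.2656×-0.67430×0.31260 + 0.73846×0.94988×0.95378 = -0.266771 + 0.669027 = 0.402256.
Q̄ = (S₀/π) × [bracket] = (1361/π) × 0.402256 = 174.27 W/m².
— Configuration B (φ=+2.6°):
Solar declination: sin δ = sin ε · sin λ_s = sin 23.44° × sin 261.2° = -0.39311, so δ = -23.148°.
cos H₀ = −tan(+2.6°) tan(-23.148°) = 0.0194, H₀ = 1.5514 rad.
Bracket: H₀ sin φ sin δ + cos φ cos δ sin H₀ = 1.5514×0.04536×-0.39311 + 0.99897×0.91949×0.99981 = -0.027664 + 0.918368 = 0.890704.
Q̄ = (S₀/π) × [bracket] = (1361/π) × 0.890704 = 385.87 W/m².
Ratio Q̄_A / Q̄_B = 174.27 / 385.87 = 0.4516.

Q̄_A / Q̄_B ≈ 0.452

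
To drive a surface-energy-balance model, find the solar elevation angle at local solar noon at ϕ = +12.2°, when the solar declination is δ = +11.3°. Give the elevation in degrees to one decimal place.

At local noon the hour angle is zero, so the zenith angle equals |ϕ − δ| = |+12.2° − (+11.300°)| = 0.900°.
Elevation = 90° − 0.900° = 89.1°.

89.1°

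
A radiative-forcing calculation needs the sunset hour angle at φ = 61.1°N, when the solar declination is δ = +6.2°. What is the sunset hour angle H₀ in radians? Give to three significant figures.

cos H₀ = −tan φ · tan δ = −tan(+61.1°) × tan(+6.200°) = -0.1968, so H₀ = 1.7689 rad = 101.35°.

H₀ = 1.77 rad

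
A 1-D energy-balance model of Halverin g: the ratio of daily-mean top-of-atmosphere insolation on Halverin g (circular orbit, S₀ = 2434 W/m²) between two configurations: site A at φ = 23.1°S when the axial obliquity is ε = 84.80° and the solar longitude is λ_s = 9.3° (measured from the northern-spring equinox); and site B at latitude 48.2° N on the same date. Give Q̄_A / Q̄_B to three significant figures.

Q̄_A / Q̄_B ≈ 0.946

— Configuration A (φ=-23.1°):
Solar declination: sin δ = sin ε · sin λ_s = sin 84.80° × sin 9.3° = 0.16094, so δ = +9.261°.
cos H₀ = −tan(-23.1°) tan(+9.261°) = 0.0696, H₀ = 1.5012 rad.
Bracket: H₀ sin φ sin δ + cos φ cos δ sin H₀ = 1.5012×-0.39234×0.16094 + 0.91982×0.98696×0.99758 = -0.094791 + 0.905629 = 0.810838.
Q̄ = (S₀/π) × [bracket] = (2434/π) × 0.810838 = 628.21 W/m².
— Configuration B (φ=+48.2°):
cos H₀ = −tan(+48.2°) tan(+9.261°) = -0.1824, H₀ = 1.7542 rad.
Bracket: H₀ sin φ sin δ + cos φ cos δ sin H₀ = 1.7542×0.74548×0.16094 + 0.66653×0.98696×0.98323 = 0.210465 + 0.646806 = 0.857271.
Q̄ = (S₀/π) × [bracket] = (2434/π) × 0.857271 = 664.18 W/m².
Ratio Q̄_A / Q̄_B = 628.21 / 664.18 = 0.9458.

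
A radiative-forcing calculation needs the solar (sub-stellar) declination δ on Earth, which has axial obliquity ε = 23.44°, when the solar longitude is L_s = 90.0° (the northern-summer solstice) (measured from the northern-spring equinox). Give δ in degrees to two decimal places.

δ = +23.44°

sin δ = sin ε · sin L_s = sin 23.44° × sin 90.0° = 0.397789.
δ = arcsin(0.397789) = +23.44°.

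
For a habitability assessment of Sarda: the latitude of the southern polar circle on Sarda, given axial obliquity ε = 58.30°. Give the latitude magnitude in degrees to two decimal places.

31.70°

The polar circle is the lowest latitude that experiences at least one full rotation of continuous darkness at the northern-summer solstice; it lies at |φ| = 90° − ε = 90° − 58.30° = 31.70°.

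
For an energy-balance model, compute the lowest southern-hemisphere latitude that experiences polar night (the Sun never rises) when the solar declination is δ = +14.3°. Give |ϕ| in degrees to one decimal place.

Polar night requires cos h₀ = −tan ϕ tan δ ≥ 1, i.e. tan ϕ tan δ ≤ −1.
The boundary is |tan ϕ| · |tan δ| = 1, so |ϕ| = 90° − |δ| = 90° − 14.3° = 75.7° in the southern hemisphere.

|ϕ| = 75.7°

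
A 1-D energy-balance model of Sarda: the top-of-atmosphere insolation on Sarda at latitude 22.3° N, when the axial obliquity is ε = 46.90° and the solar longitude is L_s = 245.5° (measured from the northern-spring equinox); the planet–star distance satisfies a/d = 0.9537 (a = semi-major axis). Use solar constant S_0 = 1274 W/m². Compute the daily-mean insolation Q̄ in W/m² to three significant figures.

Solar declination: sin δ = sin ε · sin L_s = sin 46.90° × sin 245.5° = -0.66442, so δ = -41.638°.
cos h₀ = −tan(+22.3°) tan(-41.638°) = 0.3646, h₀ = 1.1976 rad.
Bracket: h₀ sin ϕ sin δ + cos ϕ cos δ sin h₀ = 1.1976×0.37946×-0.66442 + 0.92521×0.74736×0.93116 = -0.301940 + 0.643864 = 0.341924.
Inverse-square distance factor (a/d)² = 0.9537² = 0.909544.
Q̄ = (S_0/π) × 0.909544 × [bracket] = (1274/π) × 0.909544 × 0.341924 = 126.1 W/m².

Q̄ ≈ 126 W/m²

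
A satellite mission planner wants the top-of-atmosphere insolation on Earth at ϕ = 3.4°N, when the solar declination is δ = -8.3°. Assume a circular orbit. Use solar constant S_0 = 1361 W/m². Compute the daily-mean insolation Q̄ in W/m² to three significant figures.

cos h₀ = −tan(+3.4°) tan(-8.300°) = 0.0087, h₀ = 1.5621 rad.
Bracket: h₀ sin ϕ sin δ + cos ϕ cos δ sin h₀ = 1.5621×0.05931×-0.14436 + 0.99824×0.98953×0.99996 = -0.013375 + 0.987749 = 0.974374.
Q̄ = (S_0/π) × [bracket] = (1361/π) × 0.974374 = 422.1 W/m².

Q̄ ≈ 422 W/m²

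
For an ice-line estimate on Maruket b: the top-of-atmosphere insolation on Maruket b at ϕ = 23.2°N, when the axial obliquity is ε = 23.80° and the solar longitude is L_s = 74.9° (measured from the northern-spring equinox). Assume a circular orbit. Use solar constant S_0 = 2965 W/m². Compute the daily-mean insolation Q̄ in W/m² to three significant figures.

Q̄ ≈ 1.04e+03 W/m²

Solar declination: sin δ = sin ε · sin L_s = sin 23.80° × sin 74.9° = 0.38961, so δ = +22.930°.
cos h₀ = −tan(+23.2°) tan(+22.930°) = -0.1813, h₀ = 1.7531 rad.
Bracket: h₀ sin ϕ sin δ + cos ϕ cos δ sin h₀ = 1.7531×0.39394×0.38961 + 0.91914×0.92098×0.98342 = 0.269071 + 0.832474 = 1.101545.
Q̄ = (S_0/π) × [bracket] = (2965/π) × 1.101545 = 1040 W/m².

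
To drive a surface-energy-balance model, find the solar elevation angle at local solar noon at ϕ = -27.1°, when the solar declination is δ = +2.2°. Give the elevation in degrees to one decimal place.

At local noon the hour angle is zero, so the zenith angle equals |ϕ − δ| = |-27.1° − (+2.200°)| = 29.300°.
Elevation = 90° − 29.300° = 60.7°.

60.7°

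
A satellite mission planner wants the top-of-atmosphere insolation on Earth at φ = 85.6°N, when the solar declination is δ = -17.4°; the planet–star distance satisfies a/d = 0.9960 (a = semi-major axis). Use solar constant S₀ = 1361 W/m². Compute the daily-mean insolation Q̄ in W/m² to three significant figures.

cos H₀ = −tan(+85.6°) tan(-17.400°) = 4.0727 ≥ 1 ⇒ polar night, H₀ = 0 and Q̄ = 0.
Inverse-square distance factor (a/d)² = 0.9960² = 0.992016.

Q̄ ≈ 0.00 W/m²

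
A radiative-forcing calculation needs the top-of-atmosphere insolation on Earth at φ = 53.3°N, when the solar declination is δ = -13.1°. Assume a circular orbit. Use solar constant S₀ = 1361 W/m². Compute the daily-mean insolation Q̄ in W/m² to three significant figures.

Q̄ ≈ 141 W/m²

cos H₀ = −tan(+53.3°) tan(-13.100°) = 0.3122, H₀ = 1.2533 rad.
Bracket: H₀ sin φ sin δ + cos φ cos δ sin H₀ = 1.2533×0.80178×-0.22665 + 0.59763×0.97398×0.95002 = -0.227754 + 0.552987 = 0.325233.
Q̄ = (S₀/π) × [bracket] = (1361/π) × 0.325233 = 140.9 W/m².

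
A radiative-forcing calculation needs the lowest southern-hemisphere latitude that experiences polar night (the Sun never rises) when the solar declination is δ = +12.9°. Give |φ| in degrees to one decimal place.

|φ| = 77.1°

Polar night requires cos H₀ = −tan φ tan δ ≥ 1, i.e. tan φ tan δ ≤ −1.
The boundary is |tan φ| · |tan δ| = 1, so |φ| = 90° − |δ| = 90° − 12.9° = 77.1° in the southern hemisphere.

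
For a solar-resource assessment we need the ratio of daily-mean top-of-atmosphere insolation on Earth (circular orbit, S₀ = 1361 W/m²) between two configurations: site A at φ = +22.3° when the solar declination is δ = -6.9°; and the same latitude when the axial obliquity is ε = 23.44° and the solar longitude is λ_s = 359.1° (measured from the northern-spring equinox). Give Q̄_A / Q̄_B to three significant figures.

— Configuration A (φ=+22.3°):
cos H₀ = −tan(+22.3°) tan(-6.900°) = 0.0496, H₀ = 1.5211 rad.
Bracket: H₀ sin φ sin δ + cos φ cos δ sin H₀ = 1.5211×0.37946×-0.12014 + 0.92521×0.99276×0.99877 = -0.069344 + 0.917382 = 0.848038.
Q̄ = (S₀/π) × [bracket] = (1361/π) × 0.848038 = 367.39 W/m².
— Configuration B (φ=+22.3°):
Solar declination: sin δ = sin ε · sin λ_s = sin 23.44° × sin 359.1° = -0.00625, so δ = -0.358°.
cos H₀ = −tan(+22.3°) tan(-0.358°) = 0.0026, H₀ = 1.5682 rad.
Bracket: H₀ sin φ sin δ + cos φ cos δ sin H₀ = 1.5682×0.37946×-0.00625 + 0.92521×0.99998×1.00000 = -0.003719 + 0.925191 = 0.921472.
Q̄ = (S₀/π) × [bracket] = (1361/π) × 0.921472 = 399.20 W/m².
Ratio Q̄_A / Q̄_B = 367.39 / 399.20 = 0.9203.

Q̄_A / Q̄_B ≈ 0.920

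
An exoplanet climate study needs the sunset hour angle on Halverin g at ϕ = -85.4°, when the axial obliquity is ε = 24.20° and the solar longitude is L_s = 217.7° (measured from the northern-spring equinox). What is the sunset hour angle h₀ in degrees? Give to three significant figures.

h₀ = 180°

Solar declination: sin δ = sin ε · sin L_s = sin 24.20° × sin 217.7° = -0.25068, so δ = -14.518°.
Sunrise equation: cos h₀ = −tan ϕ · tan δ = -3.2184 ≤ −1, so the host star never sets (polar day) and h₀ = π.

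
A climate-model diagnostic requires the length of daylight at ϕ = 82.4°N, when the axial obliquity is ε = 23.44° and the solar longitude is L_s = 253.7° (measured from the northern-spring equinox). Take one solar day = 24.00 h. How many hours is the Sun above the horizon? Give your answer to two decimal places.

Solar declination: sin δ = sin ε · sin L_s = sin 23.44° × sin 253.7° = -0.38180, so δ = -22.445°.
cos h₀ = −tan ϕ · tan δ = 3.0960 ≥ 1, so the Sun never rises (polar night) and h₀ = 0.
Daylight = 2h₀/(2π) × 24.00 h = (0.0000/π) × 24.00 = 0.00 h.

0.00 h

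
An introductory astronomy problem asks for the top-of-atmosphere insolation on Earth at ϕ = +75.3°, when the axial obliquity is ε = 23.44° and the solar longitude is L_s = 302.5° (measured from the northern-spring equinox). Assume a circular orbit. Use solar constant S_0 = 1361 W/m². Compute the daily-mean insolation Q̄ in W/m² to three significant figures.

Q̄ ≈ 0.00 W/m²

Solar declination: sin δ = sin ε · sin L_s = sin 23.44° × sin 302.5° = -0.33549, so δ = -19.602°.
cos h₀ = −tan(+75.3°) tan(-19.602°) = 1.3575 ≥ 1 ⇒ polar night, h₀ = 0 and Q̄ = 0.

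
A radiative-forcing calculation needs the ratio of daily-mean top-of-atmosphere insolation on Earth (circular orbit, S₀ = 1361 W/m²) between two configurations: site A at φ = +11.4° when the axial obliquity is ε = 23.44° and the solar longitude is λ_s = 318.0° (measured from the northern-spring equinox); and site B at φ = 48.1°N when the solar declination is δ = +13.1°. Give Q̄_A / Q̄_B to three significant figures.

— Configuration A (φ=+11.4°):
Solar declination: sin δ = sin ε · sin λ_s = sin 23.44° × sin 318.0° = -0.26617, so δ = -15.437°.
cos H₀ = −tan(+11.4°) tan(-15.437°) = 0.0557, H₀ = 1.5151 rad.
Bracket: H₀ sin φ sin δ + cos φ cos δ sin H₀ = 1.5151×0.19766×-0.26617 + 0.98027×0.96393×0.99845 = -0.079711 + 0.943447 = 0.863736.
Q̄ = (S₀/π) × [bracket] = (1361/π) × 0.863736 = 374.19 W/m².
— Configuration B (φ=+48.1°):
cos H₀ = −tan(+48.1°) tan(+13.100°) = -0.2594, H₀ = 1.8332 rad.
Bracket: H₀ sin φ sin δ + cos φ cos δ sin H₀ = 1.8332×0.74431×0.22665 + 0.66783×0.97398×0.96578 = 0.309257 + 0.628195 = 0.937452.
Q̄ = (S₀/π) × [bracket] = (1361/π) × 0.937452 = 406.12 W/m².
Ratio Q̄_A / Q̄_B = 374.19 / 406.12 = 0.9214.

Q̄_A / Q̄_B ≈ 0.921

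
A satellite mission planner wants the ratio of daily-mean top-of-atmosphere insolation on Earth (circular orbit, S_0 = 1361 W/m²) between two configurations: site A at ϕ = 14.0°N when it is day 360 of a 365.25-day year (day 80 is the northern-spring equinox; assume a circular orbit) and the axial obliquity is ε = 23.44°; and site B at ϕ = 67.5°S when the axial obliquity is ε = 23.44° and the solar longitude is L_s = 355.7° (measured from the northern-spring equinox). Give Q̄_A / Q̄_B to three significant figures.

— Configuration A (ϕ=+14.0°):
Solar longitude: L_s = 360° × (360 − 80)/365.25 = 275.975°.
sin δ = sin 23.44° × sin 275.975° = -0.39563, so δ = -23.305°.
cos h₀ = −tan(+14.0°) tan(-23.305°) = 0.1074, h₀ = 1.4632 rad.
Bracket: h₀ sin ϕ sin δ + cos ϕ cos δ sin h₀ = 1.4632×0.24192×-0.39563 + 0.97030×0.91841×0.99422 = -0.140044 + 0.885982 = 0.745938.
Q̄ = (S_0/π) × [bracket] = (1361/π) × 0.745938 = 323.16 W/m².
— Configuration B (ϕ=-67.5°):
Solar declination: sin δ = sin ε · sin L_s = sin 23.44° × sin 355.7° = -0.02983, so δ = -1.709°.
cos h₀ = −tan(-67.5°) tan(-1.709°) = -0.0720, h₀ = 1.6429 rad.
Bracket: h₀ sin ϕ sin δ + cos ϕ cos δ sin h₀ = 1.6429×-0.92388×-0.02983 + 0.38268×0.99956×0.99740 = 0.045277 + 0.381517 = 0.426794.
Q̄ = (S_0/π) × [bracket] = (1361/π) × 0.426794 = 184.90 W/m².
Ratio Q̄_A / Q̄_B = 323.16 / 184.90 = 1.748.

Q̄_A / Q̄_B ≈ 1.75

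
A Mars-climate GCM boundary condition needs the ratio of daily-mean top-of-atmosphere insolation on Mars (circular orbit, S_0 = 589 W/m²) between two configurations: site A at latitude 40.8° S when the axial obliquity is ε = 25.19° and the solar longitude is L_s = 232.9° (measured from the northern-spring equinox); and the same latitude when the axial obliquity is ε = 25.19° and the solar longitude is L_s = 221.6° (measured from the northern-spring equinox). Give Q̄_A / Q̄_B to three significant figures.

Q̄_A / Q̄_B ≈ 1.05

— Configuration A (ϕ=-40.8°):
Solar declination: sin δ = sin ε · sin L_s = sin 25.19° × sin 232.9° = -0.33947, so δ = -19.845°.
cos h₀ = −tan(-40.8°) tan(-19.845°) = -0.3115, h₀ = 1.8876 rad.
Bracket: h₀ sin ϕ sin δ + cos ϕ cos δ sin h₀ = 1.8876×-0.65342×-0.33947 + 0.75700×0.94062×0.95024 = 0.418701 + 0.676618 = 1.095319.
Q̄ = (S_0/π) × [bracket] = (589/π) × 1.095319 = 205.36 W/m².
— Configuration B (ϕ=-40.8°):
Solar declination: sin δ = sin ε · sin L_s = sin 25.19° × sin 221.6° = -0.28258, so δ = -16.414°.
cos h₀ = −tan(-40.8°) tan(-16.414°) = -0.2543, h₀ = 1.8279 rad.
Bracket: h₀ sin ϕ sin δ + cos ϕ cos δ sin h₀ = 1.8279×-0.65342×-0.28258 + 0.75700×0.95924×0.96713 = 0.337510 + 0.702276 = 1.039786.
Q̄ = (S_0/π) × [bracket] = (589/π) × 1.039786 = 194.94 W/m².
Ratio Q̄_A / Q̄_B = 205.36 / 194.94 = 1.053.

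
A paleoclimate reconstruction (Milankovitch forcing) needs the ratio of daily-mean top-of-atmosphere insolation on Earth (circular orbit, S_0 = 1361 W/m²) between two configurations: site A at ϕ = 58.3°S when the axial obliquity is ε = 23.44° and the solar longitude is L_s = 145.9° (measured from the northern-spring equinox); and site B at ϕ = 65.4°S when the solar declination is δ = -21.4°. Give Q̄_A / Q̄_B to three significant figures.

— Configuration A (ϕ=-58.3°):
Solar declination: sin δ = sin ε · sin L_s = sin 23.44° × sin 145.9° = 0.22302, so δ = +12.886°.
cos h₀ = −tan(-58.3°) tan(+12.886°) = 0.3704, h₀ = 1.1913 rad.
Bracket: h₀ sin ϕ sin δ + cos ϕ cos δ sin h₀ = 1.1913×-0.85081×0.22302 + 0.52547×0.97481×0.92886 = -0.226046 + 0.475793 = 0.249747.
Q̄ = (S_0/π) × [bracket] = (1361/π) × 0.249747 = 108.20 W/m².
— Configuration B (ϕ=-65.4°):
cos h₀ = −tan(-65.4°) tan(-21.400°) = -0.8560, h₀ = 2.5982 rad.
Bracket: h₀ sin ϕ sin δ + cos ϕ cos δ sin h₀ = 2.5982×-0.90924×-0.36488 + 0.41628×0.93106×0.51702 = 0.861988 + 0.200387 = 1.062375.
Q̄ = (S_0/π) × [bracket] = (1361/π) × 1.062375 = 460.24 W/m².
Ratio Q̄_A / Q̄_B = 108.20 / 460.24 = 0.2351.

Q̄_A / Q̄_B ≈ 0.235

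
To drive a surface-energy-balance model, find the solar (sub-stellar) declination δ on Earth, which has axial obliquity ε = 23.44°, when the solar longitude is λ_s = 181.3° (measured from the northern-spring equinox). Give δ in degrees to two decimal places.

δ = -0.52°

sin δ = sin ε · sin λ_s = sin 23.44° × sin 181.3° = -0.009025.
δ = arcsin(-0.009025) = -0.52°.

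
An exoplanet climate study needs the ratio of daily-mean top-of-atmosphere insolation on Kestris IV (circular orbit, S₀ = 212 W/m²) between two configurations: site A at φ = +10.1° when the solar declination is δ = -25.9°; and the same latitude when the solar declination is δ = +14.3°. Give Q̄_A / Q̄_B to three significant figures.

Q̄_A / Q̄_B ≈ 0.751

— Configuration A (φ=+10.1°):
cos H₀ = −tan(+10.1°) tan(-25.900°) = 0.0865, H₀ = 1.4842 rad.
Bracket: H₀ sin φ sin δ + cos φ cos δ sin H₀ = 1.4842×0.17537×-0.43680 + 0.98450×0.89956×0.99625 = -0.113692 + 0.882296 = 0.768604.
Q̄ = (S₀/π) × [bracket] = (212/π) × 0.768604 = 51.867 W/m².
— Configuration B (φ=+10.1°):
cos H₀ = −tan(+10.1°) tan(+14.300°) = -0.0454, H₀ = 1.6162 rad.
Bracket: H₀ sin φ sin δ + cos φ cos δ sin H₀ = 1.6162×0.17537×0.24700 + 0.98450×0.96902×0.99897 = 0.070008 + 0.953018 = 1.023026.
Q̄ = (S₀/π) × [bracket] = (212/π) × 1.023026 = 69.036 W/m².
Ratio Q̄_A / Q̄_B = 51.867 / 69.036 = 0.7513.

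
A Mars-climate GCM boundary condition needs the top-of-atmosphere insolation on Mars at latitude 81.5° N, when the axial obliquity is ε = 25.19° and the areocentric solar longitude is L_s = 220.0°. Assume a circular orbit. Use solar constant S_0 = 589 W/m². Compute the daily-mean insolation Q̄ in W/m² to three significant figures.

Q̄ ≈ 0.00 W/m²

sin δ = sin 25.19° × sin 220.0° = -0.27358, so δ = -15.878°.
cos h₀ = −tan(+81.5°) tan(-15.878°) = 1.9032 ≥ 1 ⇒ polar night, h₀ = 0 and Q̄ = 0.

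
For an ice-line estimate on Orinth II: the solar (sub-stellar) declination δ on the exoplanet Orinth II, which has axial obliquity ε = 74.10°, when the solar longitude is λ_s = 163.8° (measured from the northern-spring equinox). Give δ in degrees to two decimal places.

sin δ = sin ε · sin λ_s = sin 74.10° × sin 163.8° = 0.268317.
δ = arcsin(0.268317) = +15.56°.

δ = +15.56°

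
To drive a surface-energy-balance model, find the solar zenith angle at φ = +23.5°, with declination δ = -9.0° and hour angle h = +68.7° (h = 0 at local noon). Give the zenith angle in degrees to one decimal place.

cos θ_z = sin φ sin δ + cos φ cos δ cos h = -0.062378 + 0.329022 = 0.266644.
θ_z = arccos(0.266644) = 74.5°.

θ_z = 74.5°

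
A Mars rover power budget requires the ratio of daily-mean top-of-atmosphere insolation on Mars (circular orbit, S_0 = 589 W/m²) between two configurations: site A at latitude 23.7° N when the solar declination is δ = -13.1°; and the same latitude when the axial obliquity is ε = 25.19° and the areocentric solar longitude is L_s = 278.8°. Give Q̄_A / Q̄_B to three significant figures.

— Configuration A (ϕ=+23.7°):
cos h₀ = −tan(+23.7°) tan(-13.100°) = 0.1022, h₀ = 1.4685 rad.
Bracket: h₀ sin ϕ sin δ + cos ϕ cos δ sin h₀ = 1.4685×0.40195×-0.22665 + 0.91566×0.97398×0.99477 = -0.133783 + 0.887170 = 0.753387.
Q̄ = (S_0/π) × [bracket] = (589/π) × 0.753387 = 141.25 W/m².
— Configuration B (ϕ=+23.7°):
sin δ = sin 25.19° × sin 278.8° = -0.42061, so δ = -24.873°.
cos h₀ = −tan(+23.7°) tan(-24.873°) = 0.2035, h₀ = 1.3659 rad.
Bracket: h₀ sin ϕ sin δ + cos ϕ cos δ sin h₀ = 1.3659×0.40195×-0.42061 + 0.91566×0.90724×0.97907 = -0.230925 + 0.813336 = 0.582411.
Q̄ = (S_0/π) × [bracket] = (589/π) × 0.582411 = 109.19 W/m².
Ratio Q̄_A / Q̄_B = 141.25 / 109.19 = 1.294.

Q̄_A / Q̄_B ≈ 1.29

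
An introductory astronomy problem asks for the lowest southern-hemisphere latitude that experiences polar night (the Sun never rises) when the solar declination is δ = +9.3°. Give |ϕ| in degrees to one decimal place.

|ϕ| = 80.7°

Polar night requires cos h₀ = −tan ϕ tan δ ≥ 1, i.e. tan ϕ tan δ ≤ −1.
The boundary is |tan ϕ| · |tan δ| = 1, so |ϕ| = 90° − |δ| = 90° − 9.3° = 80.7° in the southern hemisphere.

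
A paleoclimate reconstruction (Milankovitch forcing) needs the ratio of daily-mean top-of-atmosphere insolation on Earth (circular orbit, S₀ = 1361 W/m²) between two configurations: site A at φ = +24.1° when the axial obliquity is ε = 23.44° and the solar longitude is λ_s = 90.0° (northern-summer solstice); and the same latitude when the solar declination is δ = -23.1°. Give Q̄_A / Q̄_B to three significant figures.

— Configuration A (φ=+24.1°):
Solar declination: sin δ = sin ε · sin λ_s = sin 23.44° × sin 90.0° = 0.39779, so δ = +23.440°.
cos H₀ = −tan(+24.1°) tan(+23.440°) = -0.1939, H₀ = 1.7660 rad.
Bracket: H₀ sin φ sin δ + cos φ cos δ sin H₀ = 1.7660×0.40833×0.39779 + 0.91283×0.91748×0.98101 = 0.286851 + 0.821599 = 1.108450.
Q̄ = (S₀/π) × [bracket] = (1361/π) × 1.108450 = 480.20 W/m².
— Configuration B (φ=+24.1°):
cos H₀ = −tan(+24.1°) tan(-23.100°) = 0.1908, H₀ = 1.3788 rad.
Bracket: H₀ sin φ sin δ + cos φ cos δ sin H₀ = 1.3788×0.40833×-0.39234 + 0.91283×0.91982×0.98163 = -0.220890 + 0.824215 = 0.603325.
Q̄ = (S₀/π) × [bracket] = (1361/π) × 0.603325 = 261.37 W/m².
Ratio Q̄_A / Q̄_B = 480.20 / 261.37 = 1.837.

Q̄_A / Q̄_B ≈ 1.84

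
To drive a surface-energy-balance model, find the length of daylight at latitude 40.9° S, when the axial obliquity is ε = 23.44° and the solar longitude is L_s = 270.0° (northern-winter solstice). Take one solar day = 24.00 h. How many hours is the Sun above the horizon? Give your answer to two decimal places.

Solar declination: sin δ = sin ε · sin L_s = sin 23.44° × sin 270.0° = -0.39779, so δ = -23.440°.
cos h₀ = −tan ϕ · tan δ = −tan(-40.9°) × tan(-23.440°) = -0.3756, so h₀ = 1.9558 rad = 112.06°.
Daylight = 2h₀/(2π) × 24.00 h = (1.9558/π) × 24.00 = 14.94 h.

14.94 h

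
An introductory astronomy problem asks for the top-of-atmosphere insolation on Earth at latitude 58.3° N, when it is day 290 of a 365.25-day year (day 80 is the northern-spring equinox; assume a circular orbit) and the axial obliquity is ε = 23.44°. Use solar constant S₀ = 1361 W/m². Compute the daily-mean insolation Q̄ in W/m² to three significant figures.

Q̄ ≈ 129 W/m²

Solar longitude: λ_s = 360° × (290 − 80)/365.25 = 206.982°.
sin δ = sin 23.44° × sin 206.982° = -0.18048, so δ = -10.398°.
cos H₀ = −tan(+58.3°) tan(-10.398°) = 0.2971, H₀ = 1.2691 rad.
Bracket: H₀ sin φ sin δ + cos φ cos δ sin H₀ = 1.2691×0.85081×-0.18048 + 0.52547×0.98358×0.95485 = -0.194876 + 0.493506 = 0.298630.
Q̄ = (S₀/π) × [bracket] = (1361/π) × 0.298630 = 129.4 W/m².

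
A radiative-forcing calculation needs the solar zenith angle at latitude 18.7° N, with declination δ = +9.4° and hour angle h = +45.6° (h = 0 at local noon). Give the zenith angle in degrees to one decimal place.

θ_z = 45.1°

cos θ_z = sin φ sin δ + cos φ cos δ cos h = 0.052364 + 0.653829 = 0.706193.
θ_z = arccos(0.706193) = 45.1°.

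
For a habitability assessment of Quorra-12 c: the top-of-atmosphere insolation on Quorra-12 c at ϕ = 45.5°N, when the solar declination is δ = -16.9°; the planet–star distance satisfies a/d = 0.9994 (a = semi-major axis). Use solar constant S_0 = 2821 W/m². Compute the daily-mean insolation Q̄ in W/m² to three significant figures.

cos h₀ = −tan(+45.5°) tan(-16.900°) = 0.3092, h₀ = 1.2565 rad.
Bracket: h₀ sin ϕ sin δ + cos ϕ cos δ sin h₀ = 1.2565×0.71325×-0.29070 + 0.70091×0.95681×0.95101 = -0.260525 + 0.637783 = 0.377258.
Inverse-square distance factor (a/d)² = 0.9994² = 0.998800.
Q̄ = (S_0/π) × 0.998800 × [bracket] = (2821/π) × 0.998800 × 0.377258 = 338.4 W/m².

Q̄ ≈ 338 W/m²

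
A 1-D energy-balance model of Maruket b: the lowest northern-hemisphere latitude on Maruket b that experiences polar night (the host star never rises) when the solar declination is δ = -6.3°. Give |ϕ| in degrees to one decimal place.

|ϕ| = 83.7°

Polar night requires cos h₀ = −tan ϕ tan δ ≥ 1, i.e. tan ϕ tan δ ≤ −1.
The boundary is |tan ϕ| · |tan δ| = 1, so |ϕ| = 90° − |δ| = 90° − 6.3° = 83.7° in the northern hemisphere.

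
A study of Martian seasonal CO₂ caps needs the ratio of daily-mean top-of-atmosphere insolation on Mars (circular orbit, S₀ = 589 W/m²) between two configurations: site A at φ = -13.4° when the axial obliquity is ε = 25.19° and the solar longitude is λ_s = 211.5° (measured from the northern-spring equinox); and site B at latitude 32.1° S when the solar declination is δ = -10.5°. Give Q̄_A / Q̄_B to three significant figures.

Q̄_A / Q̄_B ≈ 1.04

— Configuration A (φ=-13.4°):
Solar declination: sin δ = sin ε · sin λ_s = sin 25.19° × sin 211.5° = -0.22239, so δ = -12.849°.
cos H₀ = −tan(-13.4°) tan(-12.849°) = -0.0543, H₀ = 1.6252 rad.
Bracket: H₀ sin φ sin δ + cos φ cos δ sin H₀ = 1.6252×-0.23175×-0.22239 + 0.97278×0.97496×0.99852 = 0.083761 + 0.947018 = 1.030779.
Q̄ = (S₀/π) × [bracket] = (589/π) × 1.030779 = 193.26 W/m².
— Configuration B (φ=-32.1°):
cos H₀ = −tan(-32.1°) tan(-10.500°) = -0.1163, H₀ = 1.6873 rad.
Bracket: H₀ sin φ sin δ + cos φ cos δ sin H₀ = 1.6873×-0.53140×-0.18224 + 0.84712×0.98325×0.99322 = 0.163402 + 0.827283 = 0.990685.
Q̄ = (S₀/π) × [bracket] = (589/π) × 0.990685 = 185.74 W/m².
Ratio Q̄_A / Q̄_B = 193.26 / 185.74 = 1.040.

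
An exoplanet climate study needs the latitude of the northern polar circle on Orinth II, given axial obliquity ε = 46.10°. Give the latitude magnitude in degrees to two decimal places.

43.90°

The polar circle is the lowest latitude that experiences at least one full rotation of continuous daylight at the northern-summer solstice; it lies at |φ| = 90° − ε = 90° − 46.10° = 43.90°.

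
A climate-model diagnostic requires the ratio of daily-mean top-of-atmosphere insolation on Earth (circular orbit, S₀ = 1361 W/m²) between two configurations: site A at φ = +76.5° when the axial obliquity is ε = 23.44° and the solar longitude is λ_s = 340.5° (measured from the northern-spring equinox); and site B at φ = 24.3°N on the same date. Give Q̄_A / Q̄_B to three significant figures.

Q̄_A / Q̄_B ≈ 0.0801

— Configuration A (φ=+76.5°):
Solar declination: sin δ = sin ε · sin λ_s = sin 23.44° × sin 340.5° = -0.13278, so δ = -7.631°.
cos H₀ = −tan(+76.5°) tan(-7.631°) = 0.5580, H₀ = 0.9788 rad.
Bracket: H₀ sin φ sin δ + cos φ cos δ sin H₀ = 0.9788×0.97237×-0.13278 + 0.23345×0.99114×0.82982 = -0.126374 + 0.192005 = 0.065631.
Q̄ = (S₀/π) × [bracket] = (1361/π) × 0.065631 = 28.433 W/m².
— Configuration B (φ=+24.3°):
cos H₀ = −tan(+24.3°) tan(-7.631°) = 0.0605, H₀ = 1.5103 rad.
Bracket: H₀ sin φ sin δ + cos φ cos δ sin H₀ = 1.5103×0.41151×-0.13278 + 0.91140×0.99114×0.99817 = -0.082523 + 0.901672 = 0.819149.
Q̄ = (S₀/π) × [bracket] = (1361/π) × 0.819149 = 354.87 W/m².
Ratio Q̄_A / Q̄_B = 28.433 / 354.87 = 0.08012.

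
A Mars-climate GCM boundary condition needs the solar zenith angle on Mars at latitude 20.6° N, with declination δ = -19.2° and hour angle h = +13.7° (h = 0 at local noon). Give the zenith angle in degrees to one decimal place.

cos θ_z = sin φ sin δ + cos φ cos δ cos h = -0.115709 + 0.858842 = 0.743133.
θ_z = arccos(0.743133) = 42.0°.

θ_z = 42.0°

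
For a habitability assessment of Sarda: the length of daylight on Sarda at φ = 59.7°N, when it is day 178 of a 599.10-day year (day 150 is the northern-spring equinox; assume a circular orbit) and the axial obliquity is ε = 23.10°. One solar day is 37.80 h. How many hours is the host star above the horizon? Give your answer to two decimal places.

21.27 h

Solar longitude: λ_s = 360° × (178 − 150)/599.10 = 16.825°.
sin δ = sin 23.10° × sin 16.825° = 0.11356, so δ = +6.521°.
cos H₀ = −tan φ · tan δ = −tan(+59.7°) × tan(+6.521°) = -0.1956, so H₀ = 1.7677 rad = 101.28°.
Daylight = 2H₀/(2π) × 37.80 h = (1.7677/π) × 37.80 = 21.27 h.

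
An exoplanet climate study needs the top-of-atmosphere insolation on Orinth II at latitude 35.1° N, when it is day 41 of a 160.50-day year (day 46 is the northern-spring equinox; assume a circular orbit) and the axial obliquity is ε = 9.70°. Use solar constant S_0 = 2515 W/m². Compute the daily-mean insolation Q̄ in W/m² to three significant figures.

Solar longitude: L_s = 360° × (41 − 46)/160.50 = -11.215°, i.e. -11.215° + 360° = 348.785°.
sin δ = sin 9.70° × sin 348.785° = -0.03277, so δ = -1.878°.
cos h₀ = −tan(+35.1°) tan(-1.878°) = 0.0230, h₀ = 1.5478 rad.
Bracket: h₀ sin ϕ sin δ + cos ϕ cos δ sin h₀ = 1.5478×0.57501×-0.03277 + 0.81815×0.99946×0.99973 = -0.029165 + 0.817487 = 0.788322.
Q̄ = (S_0/π) × [bracket] = (2515/π) × 0.788322 = 631.1 W/m².

Q̄ ≈ 631 W/m²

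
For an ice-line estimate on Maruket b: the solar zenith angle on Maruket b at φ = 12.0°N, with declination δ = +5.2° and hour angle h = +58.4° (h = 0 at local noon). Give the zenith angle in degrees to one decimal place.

cos θ_z = sin φ sin δ + cos φ cos δ cos h = 0.018844 + 0.510426 = 0.529270.
θ_z = arccos(0.529270) = 58.0°.

θ_z = 58.0°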